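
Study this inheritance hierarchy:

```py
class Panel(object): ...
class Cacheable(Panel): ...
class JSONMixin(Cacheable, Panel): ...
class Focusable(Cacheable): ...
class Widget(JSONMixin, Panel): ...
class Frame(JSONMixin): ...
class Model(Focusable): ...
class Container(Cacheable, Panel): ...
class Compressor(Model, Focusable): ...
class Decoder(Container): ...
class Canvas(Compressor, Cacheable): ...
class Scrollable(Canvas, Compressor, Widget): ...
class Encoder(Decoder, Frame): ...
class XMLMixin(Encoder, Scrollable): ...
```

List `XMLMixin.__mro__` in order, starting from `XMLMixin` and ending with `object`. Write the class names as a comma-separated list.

XMLMixin, Encoder, Decoder, Container, Frame, Scrollable, Canvas, Compressor, Model, Focusable, Widget, JSONMixin, Cacheable, Panel, object

L[XMLMixin] = XMLMixin + merge(L[Encoder], L[Scrollable], [Encoder Scrollable])
  take Encoder:  [Encoder Decoder Container Frame JSONMixin Cacheable Panel object] + [Scrollable Canvas Compressor Model Focusable Widget JSONMixin Cacheable Panel object] + [Encoder Scrollable]
  take Decoder:  [Decoder Container Frame JSONMixin Cacheable Panel object] + [Scrollable Canvas Compressor Model Focusable Widget JSONMixin Cacheable Panel object] + [Scrollable]
  take Container:  [Container Frame JSONMixin Cacheable Panel object] + [Scrollable Canvas Compressor Model Focusable Widget JSONMixin Cacheable Panel object] + [Scrollable]
  take Frame:  [Frame JSONMixin Cacheable Panel object] + [Scrollable Canvas Compressor Model Focusable Widget JSONMixin Cacheable Panel object] + [Scrollable]
  take Scrollable:  [JSONMixin Cacheable Panel object] + [Scrollable Canvas Compressor Model Focusable Widget JSONMixin Cacheable Panel object] + [Scrollable]
  take Canvas:  [JSONMixin Cacheable Panel object] + [Canvas Compressor Model Focusable Widget JSONMixin Cacheable Panel object]
  take Compressor:  [JSONMixin Cacheable Panel object] + [Compressor Model Focusable Widget JSONMixin Cacheable Panel object]
  take Model:  [JSONMixin Cacheable Panel object] + [Model Focusable Widget JSONMixin Cacheable Panel object]
  take Focusable:  [JSONMixin Cacheable Panel object] + [Focusable Widget JSONMixin Cacheable Panel object]
  take Widget:  [JSONMixin Cacheable Panel object] + [Widget JSONMixin Cacheable Panel object]
  take JSONMixin:  [JSONMixin Cacheable Panel object] + [JSONMixin Cacheable Panel object]
  take Cacheable:  [Cacheable Panel object] + [Cacheable Panel object]
  take Panel:  [Panel object] + [Panel object]
  take object:  [object] + [object]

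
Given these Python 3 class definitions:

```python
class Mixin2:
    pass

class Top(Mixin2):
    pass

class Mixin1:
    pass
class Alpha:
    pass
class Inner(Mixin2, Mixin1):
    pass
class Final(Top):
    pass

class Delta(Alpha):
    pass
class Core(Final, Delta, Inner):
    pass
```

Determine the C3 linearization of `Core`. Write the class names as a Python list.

L[Core] = Core + merge(L[Final], L[Delta], L[Inner], [Final Delta Inner])
  take Final:  [Final Top Mixin2 object] + [Delta Alpha object] + [Inner Mixin2 Mixin1 object] + [Final Delta Inner]
  take Top:  [Top Mixin2 object] + [Delta Alpha object] + [Inner Mixin2 Mixin1 object] + [Delta Inner]
  take Delta:  [Mixin2 object] + [Delta Alpha object] + [Inner Mixin2 Mixin1 object] + [Delta Inner]
  take Alpha:  [Mixin2 object] + [Alpha object] + [Inner Mixin2 Mixin1 object] + [Inner]
  take Inner:  [Mixin2 object] + [object] + [Inner Mixin2 Mixin1 object] + [Inner]
  take Mixin2:  [Mixin2 object] + [object] + [Mixin2 Mixin1 object]
  take Mixin1:  [object] + [object] + [Mixin1 object]
  take object:  [object] + [object] + [object]

[Core, Final, Top, Delta, Alpha, Inner, Mixin2, Mixin1, object]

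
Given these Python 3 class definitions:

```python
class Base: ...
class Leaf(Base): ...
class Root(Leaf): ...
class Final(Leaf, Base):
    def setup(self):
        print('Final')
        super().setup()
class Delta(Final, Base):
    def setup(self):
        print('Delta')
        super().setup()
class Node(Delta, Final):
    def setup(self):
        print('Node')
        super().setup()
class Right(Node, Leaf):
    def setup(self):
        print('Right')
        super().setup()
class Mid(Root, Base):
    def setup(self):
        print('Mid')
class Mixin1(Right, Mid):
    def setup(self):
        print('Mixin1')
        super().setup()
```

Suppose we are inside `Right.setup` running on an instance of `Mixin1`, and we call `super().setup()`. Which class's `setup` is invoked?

L[Mixin1] = Mixin1 + merge(L[Right], L[Mid], [Right Mid])
  take Right:  [Right Node Delta Final Leaf Base object] + [Mid Root Leaf Base object] + [Right Mid]
  take Node:  [Node Delta Final Leaf Base object] + [Mid Root Leaf Base object] + [Mid]
  take Delta:  [Delta Final Leaf Base object] + [Mid Root Leaf Base object] + [Mid]
  take Final:  [Final Leaf Base object] + [Mid Root Leaf Base object] + [Mid]
  take Mid:  [Leaf Base object] + [Mid Root Leaf Base object] + [Mid]
  take Root:  [Leaf Base object] + [Root Leaf Base object]
  take Leaf:  [Leaf Base object] + [Leaf Base object]
  take Base:  [Base object] + [Base object]
  take object:  [object] + [object]
MRO: Mixin1 Right Node Delta Final Mid Root Leaf Base object
super() in Right.setup on a Mixin1 instance goes to the class after Right in Mixin1's MRO: Node.

Node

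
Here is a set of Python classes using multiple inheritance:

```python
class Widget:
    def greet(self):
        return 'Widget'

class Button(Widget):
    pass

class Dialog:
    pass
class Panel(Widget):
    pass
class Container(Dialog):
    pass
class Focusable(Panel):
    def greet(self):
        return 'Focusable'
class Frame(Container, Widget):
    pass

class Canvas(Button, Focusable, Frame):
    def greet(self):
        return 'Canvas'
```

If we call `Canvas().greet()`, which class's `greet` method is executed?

Canvas

L[Canvas] = Canvas + merge(L[Button], L[Focusable], L[Frame], [Button Focusable Frame])
  take Button:  [Button Widget object] + [Focusable Panel Widget object] + [Frame Container Dialog Widget object] + [Button Focusable Frame]
  take Focusable:  [Widget object] + [Focusable Panel Widget object] + [Frame Container Dialog Widget object] + [Focusable Frame]
  take Panel:  [Widget object] + [Panel Widget object] + [Frame Container Dialog Widget object] + [Frame]
  take Frame:  [Widget object] + [Widget object] + [Frame Container Dialog Widget object] + [Frame]
  take Container:  [Widget object] + [Widget object] + [Container Dialog Widget object]
  take Dialog:  [Widget object] + [Widget object] + [Dialog Widget object]
  take Widget:  [Widget object] + [Widget object] + [Widget object]
  take object:  [object] + [object] + [object]
MRO: Canvas Button Focusable Panel Frame Container Dialog Widget object
greet is defined in: Canvas, Focusable, Widget. First along the MRO is Canvas.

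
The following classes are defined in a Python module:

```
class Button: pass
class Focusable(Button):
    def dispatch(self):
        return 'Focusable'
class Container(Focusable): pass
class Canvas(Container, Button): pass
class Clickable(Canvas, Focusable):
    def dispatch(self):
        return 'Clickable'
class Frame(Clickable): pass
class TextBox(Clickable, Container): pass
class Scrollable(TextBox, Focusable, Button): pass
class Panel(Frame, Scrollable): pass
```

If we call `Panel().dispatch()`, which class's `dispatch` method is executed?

Clickable

L[Panel] = Panel + merge(L[Frame], L[Scrollable], [Frame Scrollable])
  take Frame:  [Frame Clickable Canvas Container Focusable Button object] + [Scrollable TextBox Clickable Canvas Container Focusable Button object] + [Frame Scrollable]
  take Scrollable:  [Clickable Canvas Container Focusable Button object] + [Scrollable TextBox Clickable Canvas Container Focusable Button object] + [Scrollable]
  take TextBox:  [Clickable Canvas Container Focusable Button object] + [TextBox Clickable Canvas Container Focusable Button object]
  take Clickable:  [Clickable Canvas Container Focusable Button object] + [Clickable Canvas Container Focusable Button object]
  take Canvas:  [Canvas Container Focusable Button object] + [Canvas Container Focusable Button object]
  take Container:  [Container Focusable Button object] + [Container Focusable Button object]
  take Focusable:  [Focusable Button object] + [Focusable Button object]
  take Button:  [Button object] + [Button object]
  take object:  [object] + [object]
MRO: Panel Frame Scrollable TextBox Clickable Canvas Container Focusable Button object
dispatch is defined in: Clickable, Focusable. First along the MRO is Clickable.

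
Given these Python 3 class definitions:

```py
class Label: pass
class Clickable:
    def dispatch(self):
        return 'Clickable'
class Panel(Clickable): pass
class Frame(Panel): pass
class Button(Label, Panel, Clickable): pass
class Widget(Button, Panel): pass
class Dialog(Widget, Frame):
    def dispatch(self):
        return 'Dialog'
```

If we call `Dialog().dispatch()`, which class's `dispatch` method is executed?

Dialog

L[Dialog] = Dialog + merge(L[Widget], L[Frame], [Widget Frame])
  take Widget:  [Widget Button Label Panel Clickable object] + [Frame Panel Clickable object] + [Widget Frame]
  take Button:  [Button Label Panel Clickable object] + [Frame Panel Clickable object] + [Frame]
  take Label:  [Label Panel Clickable object] + [Frame Panel Clickable object] + [Frame]
  take Frame:  [Panel Clickable object] + [Frame Panel Clickable object] + [Frame]
  take Panel:  [Panel Clickable object] + [Panel Clickable object]
  take Clickable:  [Clickable object] + [Clickable object]
  take object:  [object] + [object]
MRO: Dialog Widget Button Label Frame Panel Clickable object
dispatch is defined in: Clickable, Dialog. First along the MRO is Dialog.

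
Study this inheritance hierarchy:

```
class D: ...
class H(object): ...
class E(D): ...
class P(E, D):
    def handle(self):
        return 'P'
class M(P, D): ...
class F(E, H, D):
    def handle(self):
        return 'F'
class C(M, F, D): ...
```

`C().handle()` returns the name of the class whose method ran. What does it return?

P

L[C] = C + merge(L[M], L[F], L[D], [M F D])
  take M:  [M P E D object] + [F E H D object] + [D object] + [M F D]
  take P:  [P E D object] + [F E H D object] + [D object] + [F D]
  take F:  [E D object] + [F E H D object] + [D object] + [F D]
  take E:  [E D object] + [E H D object] + [D object] + [D]
  take H:  [D object] + [H D object] + [D object] + [D]
  take D:  [D object] + [D object] + [D object] + [D]
  take object:  [object] + [object] + [object]
MRO: C M P F E H D object
handle is defined in: F, P. First along the MRO is P.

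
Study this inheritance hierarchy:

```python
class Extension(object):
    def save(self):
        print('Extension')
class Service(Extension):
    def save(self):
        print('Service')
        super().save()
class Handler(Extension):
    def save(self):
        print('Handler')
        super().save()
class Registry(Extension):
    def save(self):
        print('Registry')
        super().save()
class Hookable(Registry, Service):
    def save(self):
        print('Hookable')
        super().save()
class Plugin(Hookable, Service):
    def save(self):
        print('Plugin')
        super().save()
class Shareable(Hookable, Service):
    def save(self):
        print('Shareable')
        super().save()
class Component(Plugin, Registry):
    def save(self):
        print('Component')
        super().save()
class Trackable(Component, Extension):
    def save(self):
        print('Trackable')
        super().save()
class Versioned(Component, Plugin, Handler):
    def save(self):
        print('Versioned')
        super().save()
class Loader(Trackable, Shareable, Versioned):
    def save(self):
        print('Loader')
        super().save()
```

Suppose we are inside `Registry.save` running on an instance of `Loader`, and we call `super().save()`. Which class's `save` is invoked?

Service

L[Loader] = Loader + merge(L[Trackable], L[Shareable], L[Versioned], [Trackable Shareable Versioned])
  take Trackable:  [Trackable Component Plugin Hookable Registry Service Extension object] + [Shareable Hookable Registry Service Extension object] + [Versioned Component Plugin Hookable Registry Service Handler Extension object] + [Trackable Shareable Versioned]
  take Shareable:  [Component Plugin Hookable Registry Service Extension object] + [Shareable Hookable Registry Service Extension object] + [Versioned Component Plugin Hookable Registry Service Handler Extension object] + [Shareable Versioned]
  take Versioned:  [Component Plugin Hookable Registry Service Extension object] + [Hookable Registry Service Extension object] + [Versioned Component Plugin Hookable Registry Service Handler Extension object] + [Versioned]
  take Component:  [Component Plugin Hookable Registry Service Extension object] + [Hookable Registry Service Extension object] + [Component Plugin Hookable Registry Service Handler Extension object]
  take Plugin:  [Plugin Hookable Registry Service Extension object] + [Hookable Registry Service Extension object] + [Plugin Hookable Registry Service Handler Extension object]
  take Hookable:  [Hookable Registry Service Extension object] + [Hookable Registry Service Extension object] + [Hookable Registry Service Handler Extension object]
  take Registry:  [Registry Service Extension object] + [Registry Service Extension object] + [Registry Service Handler Extension object]
  take Service:  [Service Extension object] + [Service Extension object] + [Service Handler Extension object]
  take Handler:  [Extension object] + [Extension object] + [Handler Extension object]
  take Extension:  [Extension object] + [Extension object] + [Extension object]
  take object:  [object] + [object] + [object]
MRO: Loader Trackable Shareable Versioned Component Plugin Hookable Registry Service Handler Extension object
super() in Registry.save on a Loader instance goes to the class after Registry in Loader's MRO: Service.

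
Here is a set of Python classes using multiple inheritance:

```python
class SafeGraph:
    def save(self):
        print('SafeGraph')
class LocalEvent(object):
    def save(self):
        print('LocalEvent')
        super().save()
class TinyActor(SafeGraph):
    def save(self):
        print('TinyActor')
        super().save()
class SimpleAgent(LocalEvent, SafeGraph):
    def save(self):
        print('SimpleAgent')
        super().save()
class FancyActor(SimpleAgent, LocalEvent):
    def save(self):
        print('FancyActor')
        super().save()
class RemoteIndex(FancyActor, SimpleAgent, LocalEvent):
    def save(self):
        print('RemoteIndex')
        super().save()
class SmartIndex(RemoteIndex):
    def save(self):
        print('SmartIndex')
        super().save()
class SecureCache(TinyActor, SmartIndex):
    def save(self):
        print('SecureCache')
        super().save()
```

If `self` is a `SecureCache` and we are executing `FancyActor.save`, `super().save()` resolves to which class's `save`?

L[SecureCache] = SecureCache + merge(L[TinyActor], L[SmartIndex], [TinyActor SmartIndex])
  take TinyActor:  [TinyActor SafeGraph object] + [SmartIndex RemoteIndex FancyActor SimpleAgent LocalEvent SafeGraph object] + [TinyActor SmartIndex]
  take SmartIndex:  [SafeGraph object] + [SmartIndex RemoteIndex FancyActor SimpleAgent LocalEvent SafeGraph object] + [SmartIndex]
  take RemoteIndex:  [SafeGraph object] + [RemoteIndex FancyActor SimpleAgent LocalEvent SafeGraph object]
  take FancyActor:  [SafeGraph object] + [FancyActor SimpleAgent LocalEvent SafeGraph object]
  take SimpleAgent:  [SafeGraph object] + [SimpleAgent LocalEvent SafeGraph object]
  take LocalEvent:  [SafeGraph object] + [LocalEvent SafeGraph object]
  take SafeGraph:  [SafeGraph object] + [SafeGraph object]
  take object:  [object] + [object]
MRO: SecureCache TinyActor SmartIndex RemoteIndex FancyActor SimpleAgent LocalEvent SafeGraph object
super() in FancyActor.save on a SecureCache instance goes to the class after FancyActor in SecureCache's MRO: SimpleAgent.

SimpleAgent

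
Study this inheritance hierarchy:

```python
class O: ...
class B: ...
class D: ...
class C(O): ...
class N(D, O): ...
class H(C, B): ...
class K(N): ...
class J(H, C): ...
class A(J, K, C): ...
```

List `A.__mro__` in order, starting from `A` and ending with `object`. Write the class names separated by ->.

A -> J -> H -> K -> C -> N -> D -> O -> B -> object

L[A] = A + merge(L[J], L[K], L[C], [J K C])
  take J:  [J H C O B object] + [K N D O object] + [C O object] + [J K C]
  take H:  [H C O B object] + [K N D O object] + [C O object] + [K C]
  take K:  [C O B object] + [K N D O object] + [C O object] + [K C]
  take C:  [C O B object] + [N D O object] + [C O object] + [C]
  take N:  [O B object] + [N D O object] + [O object]
  take D:  [O B object] + [D O object] + [O object]
  take O:  [O B object] + [O object] + [O object]
  take B:  [B object] + [object] + [object]
  take object:  [object] + [object] + [object]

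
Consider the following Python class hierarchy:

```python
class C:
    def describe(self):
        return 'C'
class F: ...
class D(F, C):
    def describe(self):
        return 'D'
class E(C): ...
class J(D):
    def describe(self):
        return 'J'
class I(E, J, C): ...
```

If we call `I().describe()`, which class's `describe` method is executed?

L[I] = I + merge(L[E], L[J], L[C], [E J C])
  take E:  [E C object] + [J D F C object] + [C object] + [E J C]
  take J:  [C object] + [J D F C object] + [C object] + [J C]
  take D:  [C object] + [D F C object] + [C object] + [C]
  take F:  [C object] + [F C object] + [C object] + [C]
  take C:  [C object] + [C object] + [C object] + [C]
  take object:  [object] + [object] + [object]
MRO: I E J D F C object
describe is defined in: C, D, J. First along the MRO is J.

J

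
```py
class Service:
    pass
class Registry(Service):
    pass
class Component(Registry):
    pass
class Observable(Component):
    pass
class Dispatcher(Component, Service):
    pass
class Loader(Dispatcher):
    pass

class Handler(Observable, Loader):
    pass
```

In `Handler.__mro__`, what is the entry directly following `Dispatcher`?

L[Handler] = Handler + merge(L[Observable], L[Loader], [Observable Loader])
  take Observable:  [Observable Component Registry Service object] + [Loader Dispatcher Component Registry Service object] + [Observable Loader]
  take Loader:  [Component Registry Service object] + [Loader Dispatcher Component Registry Service object] + [Loader]
  take Dispatcher:  [Component Registry Service object] + [Dispatcher Component Registry Service object]
  take Component:  [Component Registry Service object] + [Component Registry Service object]
  take Registry:  [Registry Service object] + [Registry Service object]
  take Service:  [Service object] + [Service object]
  take object:  [object] + [object]
MRO: Handler Observable Loader Dispatcher Component Registry Service object
Dispatcher is at position 3; next is Component.

Component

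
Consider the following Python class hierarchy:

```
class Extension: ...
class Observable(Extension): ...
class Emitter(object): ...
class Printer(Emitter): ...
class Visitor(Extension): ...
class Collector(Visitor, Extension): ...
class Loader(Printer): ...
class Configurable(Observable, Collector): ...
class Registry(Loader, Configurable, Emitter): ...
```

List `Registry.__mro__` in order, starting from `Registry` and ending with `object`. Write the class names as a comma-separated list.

L[Registry] = Registry + merge(L[Loader], L[Configurable], L[Emitter], [Loader Configurable Emitter])
  take Loader:  [Loader Printer Emitter object] + [Configurable Observable Collector Visitor Extension object] + [Emitter object] + [Loader Configurable Emitter]
  take Printer:  [Printer Emitter object] + [Configurable Observable Collector Visitor Extension object] + [Emitter object] + [Configurable Emitter]
  take Configurable:  [Emitter object] + [Configurable Observable Collector Visitor Extension object] + [Emitter object] + [Configurable Emitter]
  take Emitter:  [Emitter object] + [Observable Collector Visitor Extension object] + [Emitter object] + [Emitter]
  take Observable:  [object] + [Observable Collector Visitor Extension object] + [object]
  take Collector:  [object] + [Collector Visitor Extension object] + [object]
  take Visitor:  [object] + [Visitor Extension object] + [object]
  take Extension:  [object] + [Extension object] + [object]
  take object:  [object] + [object] + [object]

Registry, Loader, Printer, Configurable, Emitter, Observable, Collector, Visitor, Extension, object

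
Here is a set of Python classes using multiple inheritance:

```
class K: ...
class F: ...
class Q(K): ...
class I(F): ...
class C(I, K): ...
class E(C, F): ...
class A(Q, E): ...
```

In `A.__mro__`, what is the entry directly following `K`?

L[A] = A + merge(L[Q], L[E], [Q E])
  take Q:  [Q K object] + [E C I F K object] + [Q E]
  take E:  [K object] + [E C I F K object] + [E]
  take C:  [K object] + [C I F K object]
  take I:  [K object] + [I F K object]
  take F:  [K object] + [F K object]
  take K:  [K object] + [K object]
  take object:  [object] + [object]
MRO: A Q E C I F K object
K is at position 6; next is object.

object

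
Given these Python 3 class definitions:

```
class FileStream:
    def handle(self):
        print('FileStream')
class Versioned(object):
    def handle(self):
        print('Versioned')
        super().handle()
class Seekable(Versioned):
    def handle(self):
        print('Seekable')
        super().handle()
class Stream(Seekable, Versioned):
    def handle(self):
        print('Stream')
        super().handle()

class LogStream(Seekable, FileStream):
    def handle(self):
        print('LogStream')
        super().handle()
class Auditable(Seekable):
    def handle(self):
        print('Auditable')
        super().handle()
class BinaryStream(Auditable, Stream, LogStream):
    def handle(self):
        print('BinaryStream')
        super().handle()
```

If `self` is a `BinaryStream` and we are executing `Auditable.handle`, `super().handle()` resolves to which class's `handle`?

L[BinaryStream] = BinaryStream + merge(L[Auditable], L[Stream], L[LogStream], [Auditable Stream LogStream])
  take Auditable:  [Auditable Seekable Versioned object] + [Stream Seekable Versioned object] + [LogStream Seekable Versioned FileStream object] + [Auditable Stream LogStream]
  take Stream:  [Seekable Versioned object] + [Stream Seekable Versioned object] + [LogStream Seekable Versioned FileStream object] + [Stream LogStream]
  take LogStream:  [Seekable Versioned object] + [Seekable Versioned object] + [LogStream Seekable Versioned FileStream object] + [LogStream]
  take Seekable:  [Seekable Versioned object] + [Seekable Versioned object] + [Seekable Versioned FileStream object]
  take Versioned:  [Versioned object] + [Versioned object] + [Versioned FileStream object]
  take FileStream:  [object] + [object] + [FileStream object]
  take object:  [object] + [object] + [object]
MRO: BinaryStream Auditable Stream LogStream Seekable Versioned FileStream object
super() in Auditable.handle on a BinaryStream instance goes to the class after Auditable in BinaryStream's MRO: Stream.

Stream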